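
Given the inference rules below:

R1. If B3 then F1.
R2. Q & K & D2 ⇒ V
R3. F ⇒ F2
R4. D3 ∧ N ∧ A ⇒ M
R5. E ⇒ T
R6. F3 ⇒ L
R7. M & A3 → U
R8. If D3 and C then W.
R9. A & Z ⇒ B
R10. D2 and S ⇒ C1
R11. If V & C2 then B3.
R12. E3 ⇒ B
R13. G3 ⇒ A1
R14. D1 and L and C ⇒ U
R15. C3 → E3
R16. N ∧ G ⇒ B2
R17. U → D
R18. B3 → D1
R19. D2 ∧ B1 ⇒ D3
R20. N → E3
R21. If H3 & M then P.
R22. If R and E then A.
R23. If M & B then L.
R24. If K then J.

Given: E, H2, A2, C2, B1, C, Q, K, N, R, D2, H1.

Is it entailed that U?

V  (by R2: Q, K, D2)
B3  (by R11: V, C2)
D1  (by R18: B3)
D3  (by R19: D2, B1)
E3  (by R20: N)
A  (by R22: R, E)
M  (by R4: D3, N, A)
B  (by R12: E3)
L  (by R23: M, B)
U  (by R14: D1, L, C)

Yes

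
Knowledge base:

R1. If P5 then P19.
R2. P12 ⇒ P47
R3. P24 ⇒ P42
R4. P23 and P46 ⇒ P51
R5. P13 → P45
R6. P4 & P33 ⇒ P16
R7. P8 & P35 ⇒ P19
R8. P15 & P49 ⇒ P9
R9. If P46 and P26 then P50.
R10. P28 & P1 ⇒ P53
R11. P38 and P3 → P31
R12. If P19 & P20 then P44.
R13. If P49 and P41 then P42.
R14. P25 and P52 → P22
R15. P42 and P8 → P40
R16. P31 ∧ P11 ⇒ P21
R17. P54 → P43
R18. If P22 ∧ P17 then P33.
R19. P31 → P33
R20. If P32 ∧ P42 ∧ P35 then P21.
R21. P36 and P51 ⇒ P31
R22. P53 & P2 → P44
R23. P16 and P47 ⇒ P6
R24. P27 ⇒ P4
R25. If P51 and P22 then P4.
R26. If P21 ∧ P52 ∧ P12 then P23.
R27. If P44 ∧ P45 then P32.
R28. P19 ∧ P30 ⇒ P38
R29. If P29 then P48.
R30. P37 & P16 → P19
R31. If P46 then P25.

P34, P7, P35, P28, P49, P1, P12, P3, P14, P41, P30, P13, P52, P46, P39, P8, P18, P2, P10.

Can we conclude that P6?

P47  (by R2: P12)
P45  (by R5: P13)
P19  (by R7: P8, P35)
P53  (by R10: P28, P1)
P42  (by R13: P49, P41)
P44  (by R22: P53, P2)
P32  (by R27: P44, P45)
P38  (by R28: P19, P30)
P25  (by R31: P46)
P31  (by R11: P38, P3)
P22  (by R14: P25, P52)
P33  (by R19: P31)
P21  (by R20: P32, P42, P35)
P23  (by R26: P21, P52, P12)
P51  (by R4: P23, P46)
P4  (by R25: P51, P22)
P16  (by R6: P4, P33)
P6  (by R23: P16, P47)

Yes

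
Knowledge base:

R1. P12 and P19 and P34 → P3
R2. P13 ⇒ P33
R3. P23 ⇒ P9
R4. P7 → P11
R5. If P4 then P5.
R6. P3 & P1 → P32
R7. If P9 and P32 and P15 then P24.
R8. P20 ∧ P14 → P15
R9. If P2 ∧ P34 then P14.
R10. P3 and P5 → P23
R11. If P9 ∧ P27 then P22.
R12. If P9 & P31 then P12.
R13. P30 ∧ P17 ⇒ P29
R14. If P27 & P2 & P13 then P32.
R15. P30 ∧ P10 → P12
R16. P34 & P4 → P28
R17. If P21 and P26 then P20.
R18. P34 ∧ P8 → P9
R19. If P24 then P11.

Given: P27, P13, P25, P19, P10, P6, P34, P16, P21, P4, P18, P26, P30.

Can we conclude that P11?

No

Forward chaining from the given facts derives: P33, P5, P12, P28, P20, P3, P23, P9, P22.
Rules concluding P11: R4 needs P7; R19 needs P24 — none of these are established.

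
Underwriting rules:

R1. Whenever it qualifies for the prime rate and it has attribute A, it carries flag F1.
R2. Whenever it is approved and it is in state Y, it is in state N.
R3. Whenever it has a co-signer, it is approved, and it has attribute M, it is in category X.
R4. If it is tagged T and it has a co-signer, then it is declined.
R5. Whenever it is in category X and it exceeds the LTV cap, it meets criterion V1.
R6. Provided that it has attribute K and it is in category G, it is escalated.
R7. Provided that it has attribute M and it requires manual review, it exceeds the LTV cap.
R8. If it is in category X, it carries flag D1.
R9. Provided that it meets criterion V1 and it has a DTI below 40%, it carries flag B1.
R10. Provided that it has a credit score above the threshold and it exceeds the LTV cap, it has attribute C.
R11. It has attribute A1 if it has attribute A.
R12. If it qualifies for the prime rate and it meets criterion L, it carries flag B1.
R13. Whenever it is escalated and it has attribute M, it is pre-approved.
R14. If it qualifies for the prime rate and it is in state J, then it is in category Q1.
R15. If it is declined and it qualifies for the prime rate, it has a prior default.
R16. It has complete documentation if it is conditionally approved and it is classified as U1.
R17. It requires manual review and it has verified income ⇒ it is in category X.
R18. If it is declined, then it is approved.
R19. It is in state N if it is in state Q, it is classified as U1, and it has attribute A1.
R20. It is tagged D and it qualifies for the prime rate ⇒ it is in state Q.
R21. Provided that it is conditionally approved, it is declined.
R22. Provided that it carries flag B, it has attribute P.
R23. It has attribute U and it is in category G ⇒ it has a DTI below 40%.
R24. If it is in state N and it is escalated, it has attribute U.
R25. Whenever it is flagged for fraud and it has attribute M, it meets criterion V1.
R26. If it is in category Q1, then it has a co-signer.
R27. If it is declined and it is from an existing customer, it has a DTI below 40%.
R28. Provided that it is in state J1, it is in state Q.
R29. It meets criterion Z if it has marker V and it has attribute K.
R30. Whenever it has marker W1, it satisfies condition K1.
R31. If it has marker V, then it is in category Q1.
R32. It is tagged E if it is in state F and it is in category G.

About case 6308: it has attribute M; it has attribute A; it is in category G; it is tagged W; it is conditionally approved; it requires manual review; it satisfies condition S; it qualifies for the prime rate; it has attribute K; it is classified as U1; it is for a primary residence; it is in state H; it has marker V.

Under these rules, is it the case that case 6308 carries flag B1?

Forward chaining from the given facts derives: carries flag F1, is escalated, exceeds the LTV cap, has attribute A1, is pre-approved, has complete documentation, is declined, meets criterion Z, is in category Q1, has a prior default, is approved, has a co-signer, is in category X, meets criterion V1, carries flag D1.
Rules concluding "it carries flag B1": R9 needs "it has a DTI below 40%"; R12 needs "it meets criterion L" — none of these are established.

No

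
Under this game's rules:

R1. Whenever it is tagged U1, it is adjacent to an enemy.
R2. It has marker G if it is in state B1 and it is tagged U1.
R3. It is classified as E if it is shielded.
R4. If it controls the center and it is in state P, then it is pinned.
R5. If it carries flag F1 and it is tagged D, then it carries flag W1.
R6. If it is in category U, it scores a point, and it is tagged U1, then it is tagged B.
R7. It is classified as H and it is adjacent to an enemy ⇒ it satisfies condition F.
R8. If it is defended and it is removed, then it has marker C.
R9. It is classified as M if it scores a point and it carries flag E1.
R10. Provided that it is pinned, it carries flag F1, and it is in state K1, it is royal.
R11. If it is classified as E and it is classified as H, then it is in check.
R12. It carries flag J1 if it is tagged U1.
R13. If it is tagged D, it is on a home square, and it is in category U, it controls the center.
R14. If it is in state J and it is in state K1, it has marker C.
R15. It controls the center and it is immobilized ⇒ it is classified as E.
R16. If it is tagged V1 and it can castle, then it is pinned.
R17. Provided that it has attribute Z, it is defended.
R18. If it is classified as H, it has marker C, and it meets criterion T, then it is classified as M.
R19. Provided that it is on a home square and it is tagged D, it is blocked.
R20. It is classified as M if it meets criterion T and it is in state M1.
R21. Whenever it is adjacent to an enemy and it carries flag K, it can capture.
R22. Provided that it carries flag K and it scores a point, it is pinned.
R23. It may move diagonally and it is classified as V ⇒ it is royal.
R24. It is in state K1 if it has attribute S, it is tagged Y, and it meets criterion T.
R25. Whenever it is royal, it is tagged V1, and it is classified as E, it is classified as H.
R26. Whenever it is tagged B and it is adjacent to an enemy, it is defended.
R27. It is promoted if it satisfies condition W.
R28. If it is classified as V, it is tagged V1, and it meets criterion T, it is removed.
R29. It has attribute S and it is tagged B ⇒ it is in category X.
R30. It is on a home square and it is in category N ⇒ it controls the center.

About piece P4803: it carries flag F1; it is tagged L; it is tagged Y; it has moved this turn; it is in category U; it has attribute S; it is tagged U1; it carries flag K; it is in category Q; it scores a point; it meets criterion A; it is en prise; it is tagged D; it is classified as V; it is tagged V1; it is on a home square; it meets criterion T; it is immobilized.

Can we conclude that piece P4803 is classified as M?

By R1 (it is tagged U1): it is adjacent to an enemy.
By R6 (it is in category U, it scores a point, it is tagged U1): it is tagged B.
By R13 (it is tagged D, it is on a home square, it is in category U): it controls the center.
By R15 (it controls the center, it is immobilized): it is classified as E.
By R22 (it carries flag K, it scores a point): it is pinned.
By R24 (it has attribute S, it is tagged Y, it meets criterion T): it is in state K1.
By R26 (it is tagged B, it is adjacent to an enemy): it is defended.
By R28 (it is classified as V, it is tagged V1, it meets criterion T): it is removed.
By R8 (it is defended, it is removed): it has marker C.
By R10 (it is pinned, it carries flag F1, it is in state K1): it is royal.
By R25 (it is royal, it is tagged V1, it is classified as E): it is classified as H.
By R18 (it is classified as H, it has marker C, it meets criterion T): it is classified as M.

Yes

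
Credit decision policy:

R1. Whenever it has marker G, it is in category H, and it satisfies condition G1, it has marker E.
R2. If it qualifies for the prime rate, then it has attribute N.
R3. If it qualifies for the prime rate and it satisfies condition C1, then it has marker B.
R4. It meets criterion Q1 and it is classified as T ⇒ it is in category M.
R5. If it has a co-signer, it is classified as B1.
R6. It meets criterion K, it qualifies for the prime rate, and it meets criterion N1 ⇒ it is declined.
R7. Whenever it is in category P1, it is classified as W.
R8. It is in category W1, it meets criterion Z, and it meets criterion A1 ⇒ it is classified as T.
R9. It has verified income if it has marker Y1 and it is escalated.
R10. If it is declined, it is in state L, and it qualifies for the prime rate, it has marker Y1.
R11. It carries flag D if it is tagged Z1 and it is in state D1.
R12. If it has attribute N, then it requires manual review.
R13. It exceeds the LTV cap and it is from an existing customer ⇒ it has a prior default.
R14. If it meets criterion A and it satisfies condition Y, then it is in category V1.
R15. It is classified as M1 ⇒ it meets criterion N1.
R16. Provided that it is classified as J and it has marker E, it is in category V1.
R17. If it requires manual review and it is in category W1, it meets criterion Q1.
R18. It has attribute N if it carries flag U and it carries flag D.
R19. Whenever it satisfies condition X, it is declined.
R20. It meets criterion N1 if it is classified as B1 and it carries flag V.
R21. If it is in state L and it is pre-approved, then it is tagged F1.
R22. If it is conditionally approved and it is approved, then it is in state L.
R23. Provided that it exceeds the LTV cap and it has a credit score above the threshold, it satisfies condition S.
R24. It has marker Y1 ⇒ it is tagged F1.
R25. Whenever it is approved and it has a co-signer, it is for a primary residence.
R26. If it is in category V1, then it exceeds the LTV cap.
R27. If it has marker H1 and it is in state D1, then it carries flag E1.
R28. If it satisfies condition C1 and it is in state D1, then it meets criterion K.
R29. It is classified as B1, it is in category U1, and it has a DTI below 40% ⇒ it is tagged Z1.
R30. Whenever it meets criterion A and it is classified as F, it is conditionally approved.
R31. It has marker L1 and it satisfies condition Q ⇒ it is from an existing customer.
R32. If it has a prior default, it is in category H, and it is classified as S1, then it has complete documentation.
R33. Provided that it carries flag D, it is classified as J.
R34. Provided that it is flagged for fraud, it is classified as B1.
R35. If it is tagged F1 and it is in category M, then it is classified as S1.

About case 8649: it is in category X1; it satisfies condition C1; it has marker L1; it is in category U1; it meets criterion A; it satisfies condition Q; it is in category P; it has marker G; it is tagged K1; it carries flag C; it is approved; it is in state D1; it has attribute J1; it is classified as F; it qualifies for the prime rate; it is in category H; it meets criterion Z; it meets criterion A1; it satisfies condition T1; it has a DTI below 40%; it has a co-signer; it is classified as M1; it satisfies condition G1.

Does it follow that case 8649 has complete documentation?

No

Forward chaining from the given facts derives: has marker E, has attribute N, has marker B, is classified as B1, requires manual review, meets criterion N1, is for a primary residence, meets criterion K, is tagged Z1, is conditionally approved, is from an existing customer, is declined, carries flag D, is in state L, is classified as J, has marker Y1, is in category V1, is tagged F1, exceeds the LTV cap, has a prior default.
The only rule concluding "it has complete documentation" is R32, which needs "it is classified as S1"; that is never established.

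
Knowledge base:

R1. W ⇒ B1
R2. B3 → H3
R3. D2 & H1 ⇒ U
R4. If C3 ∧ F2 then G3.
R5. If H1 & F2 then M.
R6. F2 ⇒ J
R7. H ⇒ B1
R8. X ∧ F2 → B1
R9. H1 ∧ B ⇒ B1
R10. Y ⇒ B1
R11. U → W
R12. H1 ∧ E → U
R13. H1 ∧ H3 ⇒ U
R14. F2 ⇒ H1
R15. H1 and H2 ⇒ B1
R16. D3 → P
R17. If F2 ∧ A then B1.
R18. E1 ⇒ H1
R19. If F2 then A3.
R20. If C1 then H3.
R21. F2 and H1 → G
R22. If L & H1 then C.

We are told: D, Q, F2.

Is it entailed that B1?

Forward chaining from the given facts derives: J, H1, A3, G, M.
Rules concluding B1: R1 needs W; R7 needs H; R8 needs X; R9 needs B; R10 needs Y; R15 needs H2; R17 needs A — none of these are established.

No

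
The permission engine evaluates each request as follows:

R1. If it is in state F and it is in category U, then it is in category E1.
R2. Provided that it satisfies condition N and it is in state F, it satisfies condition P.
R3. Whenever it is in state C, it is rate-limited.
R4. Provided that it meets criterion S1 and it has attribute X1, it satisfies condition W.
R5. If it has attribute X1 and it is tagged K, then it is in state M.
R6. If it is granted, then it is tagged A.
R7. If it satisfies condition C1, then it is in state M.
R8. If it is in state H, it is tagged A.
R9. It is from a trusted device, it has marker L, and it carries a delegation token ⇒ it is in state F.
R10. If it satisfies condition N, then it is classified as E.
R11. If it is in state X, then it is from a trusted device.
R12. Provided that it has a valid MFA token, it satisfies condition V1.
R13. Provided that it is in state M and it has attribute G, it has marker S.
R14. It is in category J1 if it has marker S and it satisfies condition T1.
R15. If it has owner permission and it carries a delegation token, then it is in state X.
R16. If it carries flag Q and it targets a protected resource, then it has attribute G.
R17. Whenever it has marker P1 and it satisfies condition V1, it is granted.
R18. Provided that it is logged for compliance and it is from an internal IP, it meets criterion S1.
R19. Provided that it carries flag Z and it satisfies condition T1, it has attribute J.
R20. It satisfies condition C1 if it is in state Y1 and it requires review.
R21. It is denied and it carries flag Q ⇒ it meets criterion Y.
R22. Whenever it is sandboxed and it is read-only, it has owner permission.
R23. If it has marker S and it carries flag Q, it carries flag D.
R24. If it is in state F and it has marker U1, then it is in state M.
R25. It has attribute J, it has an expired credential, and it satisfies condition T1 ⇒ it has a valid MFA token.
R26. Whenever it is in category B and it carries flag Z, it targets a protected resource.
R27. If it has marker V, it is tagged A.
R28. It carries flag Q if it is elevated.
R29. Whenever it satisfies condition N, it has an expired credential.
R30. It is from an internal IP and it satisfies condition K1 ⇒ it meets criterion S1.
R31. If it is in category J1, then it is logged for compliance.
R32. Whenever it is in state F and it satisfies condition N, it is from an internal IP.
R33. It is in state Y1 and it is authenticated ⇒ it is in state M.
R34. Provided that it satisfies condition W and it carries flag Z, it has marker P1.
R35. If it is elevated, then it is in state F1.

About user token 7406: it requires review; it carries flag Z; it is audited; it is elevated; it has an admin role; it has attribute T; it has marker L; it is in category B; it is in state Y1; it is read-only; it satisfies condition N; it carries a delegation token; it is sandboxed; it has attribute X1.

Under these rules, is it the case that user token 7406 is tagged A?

No

Forward chaining from the given facts derives: is classified as E, satisfies condition C1, has owner permission, targets a protected resource, carries flag Q, has an expired credential, is in state F1, is in state M, is in state X, has attribute G, is from a trusted device, has marker S, carries flag D, is in state F, is from an internal IP, satisfies condition P.
Rules concluding "it is tagged A": R6 needs "it is granted"; R8 needs "it is in state H"; R27 needs "it has marker V" — none of these are established.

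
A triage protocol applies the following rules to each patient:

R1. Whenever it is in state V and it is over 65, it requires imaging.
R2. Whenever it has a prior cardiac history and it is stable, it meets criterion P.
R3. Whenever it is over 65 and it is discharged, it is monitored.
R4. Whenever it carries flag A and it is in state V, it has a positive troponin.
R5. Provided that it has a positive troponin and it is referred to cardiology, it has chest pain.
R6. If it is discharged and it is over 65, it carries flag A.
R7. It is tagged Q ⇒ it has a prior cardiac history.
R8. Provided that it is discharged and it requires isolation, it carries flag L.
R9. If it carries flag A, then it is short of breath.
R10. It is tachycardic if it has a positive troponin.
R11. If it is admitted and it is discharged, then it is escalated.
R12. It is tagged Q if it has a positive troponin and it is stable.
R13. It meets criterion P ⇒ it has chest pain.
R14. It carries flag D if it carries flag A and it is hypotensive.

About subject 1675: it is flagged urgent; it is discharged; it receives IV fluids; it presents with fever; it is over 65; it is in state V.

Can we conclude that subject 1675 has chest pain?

No

Forward chaining from the given facts derives: requires imaging, is monitored, carries flag A, is short of breath, has a positive troponin, is tachycardic.
Rules concluding "it has chest pain": R5 needs "it is referred to cardiology"; R13 needs "it meets criterion P" — none of these are established.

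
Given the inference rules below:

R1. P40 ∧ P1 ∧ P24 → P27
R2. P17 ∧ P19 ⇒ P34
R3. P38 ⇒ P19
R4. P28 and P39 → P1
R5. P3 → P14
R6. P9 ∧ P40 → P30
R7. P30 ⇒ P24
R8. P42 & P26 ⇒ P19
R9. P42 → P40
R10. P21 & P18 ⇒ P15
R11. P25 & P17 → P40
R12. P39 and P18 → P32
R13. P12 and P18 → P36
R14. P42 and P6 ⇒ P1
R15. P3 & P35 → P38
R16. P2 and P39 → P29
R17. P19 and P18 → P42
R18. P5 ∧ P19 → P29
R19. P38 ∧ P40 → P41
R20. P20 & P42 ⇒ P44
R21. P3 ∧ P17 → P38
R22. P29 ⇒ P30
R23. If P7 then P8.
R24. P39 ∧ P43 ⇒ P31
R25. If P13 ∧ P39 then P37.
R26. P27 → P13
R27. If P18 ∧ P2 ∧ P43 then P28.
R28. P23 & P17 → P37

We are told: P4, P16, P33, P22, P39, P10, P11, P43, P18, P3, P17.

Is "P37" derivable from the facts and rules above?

Forward chaining from the given facts derives: P14, P32, P38, P31, P19, P42, P34, P40, P41.
Rules concluding P37: R25 needs P13; R28 needs P23 — none of these are established.

No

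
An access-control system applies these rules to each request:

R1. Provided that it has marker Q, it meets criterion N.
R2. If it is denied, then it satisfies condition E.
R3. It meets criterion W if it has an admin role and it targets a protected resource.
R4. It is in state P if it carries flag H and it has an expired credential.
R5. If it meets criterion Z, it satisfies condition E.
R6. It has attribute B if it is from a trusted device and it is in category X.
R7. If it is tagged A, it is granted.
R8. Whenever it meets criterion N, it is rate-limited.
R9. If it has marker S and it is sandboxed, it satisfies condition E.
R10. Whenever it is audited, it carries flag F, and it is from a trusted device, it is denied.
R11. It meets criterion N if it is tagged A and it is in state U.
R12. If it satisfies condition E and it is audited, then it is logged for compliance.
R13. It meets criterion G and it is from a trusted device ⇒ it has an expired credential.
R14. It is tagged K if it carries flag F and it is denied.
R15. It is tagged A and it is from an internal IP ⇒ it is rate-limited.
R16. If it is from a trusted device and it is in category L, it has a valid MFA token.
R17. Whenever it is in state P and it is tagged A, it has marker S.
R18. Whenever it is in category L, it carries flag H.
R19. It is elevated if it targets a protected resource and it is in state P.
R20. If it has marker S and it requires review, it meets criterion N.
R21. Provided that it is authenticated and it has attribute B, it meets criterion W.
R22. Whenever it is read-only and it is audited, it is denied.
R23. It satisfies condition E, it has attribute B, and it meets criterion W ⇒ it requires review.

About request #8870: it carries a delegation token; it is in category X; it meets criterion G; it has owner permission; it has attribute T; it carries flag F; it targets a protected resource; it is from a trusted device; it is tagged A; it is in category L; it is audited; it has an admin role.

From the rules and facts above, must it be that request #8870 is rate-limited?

Yes

By R3 (it has an admin role, it targets a protected resource): it meets criterion W.
By R6 (it is from a trusted device, it is in category X): it has attribute B.
By R10 (it is audited, it carries flag F, it is from a trusted device): it is denied.
By R13 (it meets criterion G, it is from a trusted device): it has an expired credential.
By R18 (it is in category L): it carries flag H.
By R2 (it is denied): it satisfies condition E.
By R4 (it carries flag H, it has an expired credential): it is in state P.
By R17 (it is in state P, it is tagged A): it has marker S.
By R23 (it satisfies condition E, it has attribute B, it meets criterion W): it requires review.
By R20 (it has marker S, it requires review): it meets criterion N.
By R8 (it meets criterion N): it is rate-limited.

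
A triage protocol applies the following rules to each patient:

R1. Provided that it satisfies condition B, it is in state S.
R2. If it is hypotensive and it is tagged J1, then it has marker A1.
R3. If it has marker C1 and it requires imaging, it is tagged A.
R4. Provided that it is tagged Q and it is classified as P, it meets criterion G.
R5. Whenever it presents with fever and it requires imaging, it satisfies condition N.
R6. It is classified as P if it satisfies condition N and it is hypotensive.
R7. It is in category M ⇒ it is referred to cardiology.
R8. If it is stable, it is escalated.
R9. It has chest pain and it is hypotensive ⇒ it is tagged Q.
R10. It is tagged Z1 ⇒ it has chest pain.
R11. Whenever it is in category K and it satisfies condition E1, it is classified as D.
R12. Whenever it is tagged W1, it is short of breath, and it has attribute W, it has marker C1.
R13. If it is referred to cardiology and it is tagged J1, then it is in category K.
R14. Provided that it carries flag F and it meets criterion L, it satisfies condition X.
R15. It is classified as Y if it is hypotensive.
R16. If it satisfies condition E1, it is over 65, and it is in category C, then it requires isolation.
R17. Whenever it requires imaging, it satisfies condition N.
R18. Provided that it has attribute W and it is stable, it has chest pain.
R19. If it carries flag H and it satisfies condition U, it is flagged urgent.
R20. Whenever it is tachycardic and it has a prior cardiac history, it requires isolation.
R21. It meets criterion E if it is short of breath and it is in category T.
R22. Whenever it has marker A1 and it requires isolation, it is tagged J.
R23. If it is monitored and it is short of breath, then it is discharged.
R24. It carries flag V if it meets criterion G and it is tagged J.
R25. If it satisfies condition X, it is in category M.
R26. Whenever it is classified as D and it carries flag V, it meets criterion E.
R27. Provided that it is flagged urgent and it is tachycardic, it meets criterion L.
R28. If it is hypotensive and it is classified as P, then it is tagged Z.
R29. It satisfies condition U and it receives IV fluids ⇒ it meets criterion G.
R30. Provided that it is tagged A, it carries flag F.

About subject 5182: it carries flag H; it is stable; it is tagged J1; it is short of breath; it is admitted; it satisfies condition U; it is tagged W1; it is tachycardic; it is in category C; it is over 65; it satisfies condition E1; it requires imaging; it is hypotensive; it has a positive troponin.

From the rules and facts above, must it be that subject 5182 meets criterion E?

No

Forward chaining from the given facts derives: has marker A1, is escalated, is classified as Y, requires isolation, satisfies condition N, is flagged urgent, is tagged J, meets criterion L, is classified as P, is tagged Z.
Rules concluding "it meets criterion E": R21 needs "it is in category T"; R26 needs "it is classified as D" — none of these are established.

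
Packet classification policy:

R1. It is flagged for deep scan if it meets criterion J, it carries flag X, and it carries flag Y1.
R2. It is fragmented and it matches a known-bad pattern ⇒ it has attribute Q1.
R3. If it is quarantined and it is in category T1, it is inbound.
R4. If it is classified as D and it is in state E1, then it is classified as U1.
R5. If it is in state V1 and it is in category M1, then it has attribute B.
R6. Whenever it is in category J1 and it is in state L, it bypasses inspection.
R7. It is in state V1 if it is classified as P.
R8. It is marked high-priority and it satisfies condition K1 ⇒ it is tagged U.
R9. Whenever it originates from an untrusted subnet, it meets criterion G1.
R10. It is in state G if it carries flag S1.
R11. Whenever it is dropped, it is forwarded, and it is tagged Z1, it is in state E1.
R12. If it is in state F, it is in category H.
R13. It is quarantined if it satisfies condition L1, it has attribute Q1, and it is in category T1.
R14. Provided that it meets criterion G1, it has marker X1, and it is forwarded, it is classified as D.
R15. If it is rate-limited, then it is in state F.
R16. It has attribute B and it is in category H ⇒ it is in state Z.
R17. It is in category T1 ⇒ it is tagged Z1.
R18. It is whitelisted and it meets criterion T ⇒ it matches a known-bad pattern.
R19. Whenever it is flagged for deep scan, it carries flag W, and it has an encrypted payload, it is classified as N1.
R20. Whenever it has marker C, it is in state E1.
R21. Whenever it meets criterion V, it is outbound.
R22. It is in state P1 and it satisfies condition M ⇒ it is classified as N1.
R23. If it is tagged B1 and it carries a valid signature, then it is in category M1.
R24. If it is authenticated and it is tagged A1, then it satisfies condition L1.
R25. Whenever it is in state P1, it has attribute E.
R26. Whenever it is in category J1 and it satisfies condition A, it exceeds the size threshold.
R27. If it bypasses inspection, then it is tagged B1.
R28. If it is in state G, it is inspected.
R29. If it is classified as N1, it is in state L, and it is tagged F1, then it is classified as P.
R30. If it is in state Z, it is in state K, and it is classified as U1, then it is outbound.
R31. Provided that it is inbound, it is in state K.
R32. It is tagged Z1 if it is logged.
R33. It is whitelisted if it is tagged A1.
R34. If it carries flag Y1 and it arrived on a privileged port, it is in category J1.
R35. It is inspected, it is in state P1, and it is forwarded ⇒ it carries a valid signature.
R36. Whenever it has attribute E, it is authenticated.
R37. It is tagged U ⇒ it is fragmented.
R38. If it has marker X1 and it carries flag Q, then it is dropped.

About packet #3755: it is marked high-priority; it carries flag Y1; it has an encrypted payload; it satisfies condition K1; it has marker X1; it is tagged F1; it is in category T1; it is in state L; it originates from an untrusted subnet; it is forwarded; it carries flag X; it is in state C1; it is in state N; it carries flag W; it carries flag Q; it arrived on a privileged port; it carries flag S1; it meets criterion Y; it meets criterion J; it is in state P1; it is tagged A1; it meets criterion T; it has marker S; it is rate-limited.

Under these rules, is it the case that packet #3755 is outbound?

By R1 (it meets criterion J, it carries flag X, it carries flag Y1): it is flagged for deep scan.
By R8 (it is marked high-priority, it satisfies condition K1): it is tagged U.
By R9 (it originates from an untrusted subnet): it meets criterion G1.
By R10 (it carries flag S1): it is in state G.
By R14 (it meets criterion G1, it has marker X1, it is forwarded): it is classified as D.
By R15 (it is rate-limited): it is in state F.
By R17 (it is in category T1): it is tagged Z1.
By R19 (it is flagged for deep scan, it carries flag W, it has an encrypted payload): it is classified as N1.
By R25 (it is in state P1): it has attribute E.
By R28 (it is in state G): it is inspected.
By R29 (it is classified as N1, it is in state L, it is tagged F1): it is classified as P.
By R33 (it is tagged A1): it is whitelisted.
By R34 (it carries flag Y1, it arrived on a privileged port): it is in category J1.
By R35 (it is inspected, it is in state P1, it is forwarded): it carries a valid signature.
By R36 (it has attribute E): it is authenticated.
By R37 (it is tagged U): it is fragmented.
By R38 (it has marker X1, it carries flag Q): it is dropped.
By R6 (it is in category J1, it is in state L): it bypasses inspection.
By R7 (it is classified as P): it is in state V1.
By R11 (it is dropped, it is forwarded, it is tagged Z1): it is in state E1.
By R12 (it is in state F): it is in category H.
By R18 (it is whitelisted, it meets criterion T): it matches a known-bad pattern.
By R24 (it is authenticated, it is tagged A1): it satisfies condition L1.
By R27 (it bypasses inspection): it is tagged B1.
By R2 (it is fragmented, it matches a known-bad pattern): it has attribute Q1.
By R4 (it is classified as D, it is in state E1): it is classified as U1.
By R13 (it satisfies condition L1, it has attribute Q1, it is in category T1): it is quarantined.
By R23 (it is tagged B1, it carries a valid signature): it is in category M1.
By R3 (it is quarantined, it is in category T1): it is inbound.
By R5 (it is in state V1, it is in category M1): it has attribute B.
By R16 (it has attribute B, it is in category H): it is in state Z.
By R31 (it is inbound): it is in state K.
By R30 (it is in state Z, it is in state K, it is classified as U1): it is outbound.

Yes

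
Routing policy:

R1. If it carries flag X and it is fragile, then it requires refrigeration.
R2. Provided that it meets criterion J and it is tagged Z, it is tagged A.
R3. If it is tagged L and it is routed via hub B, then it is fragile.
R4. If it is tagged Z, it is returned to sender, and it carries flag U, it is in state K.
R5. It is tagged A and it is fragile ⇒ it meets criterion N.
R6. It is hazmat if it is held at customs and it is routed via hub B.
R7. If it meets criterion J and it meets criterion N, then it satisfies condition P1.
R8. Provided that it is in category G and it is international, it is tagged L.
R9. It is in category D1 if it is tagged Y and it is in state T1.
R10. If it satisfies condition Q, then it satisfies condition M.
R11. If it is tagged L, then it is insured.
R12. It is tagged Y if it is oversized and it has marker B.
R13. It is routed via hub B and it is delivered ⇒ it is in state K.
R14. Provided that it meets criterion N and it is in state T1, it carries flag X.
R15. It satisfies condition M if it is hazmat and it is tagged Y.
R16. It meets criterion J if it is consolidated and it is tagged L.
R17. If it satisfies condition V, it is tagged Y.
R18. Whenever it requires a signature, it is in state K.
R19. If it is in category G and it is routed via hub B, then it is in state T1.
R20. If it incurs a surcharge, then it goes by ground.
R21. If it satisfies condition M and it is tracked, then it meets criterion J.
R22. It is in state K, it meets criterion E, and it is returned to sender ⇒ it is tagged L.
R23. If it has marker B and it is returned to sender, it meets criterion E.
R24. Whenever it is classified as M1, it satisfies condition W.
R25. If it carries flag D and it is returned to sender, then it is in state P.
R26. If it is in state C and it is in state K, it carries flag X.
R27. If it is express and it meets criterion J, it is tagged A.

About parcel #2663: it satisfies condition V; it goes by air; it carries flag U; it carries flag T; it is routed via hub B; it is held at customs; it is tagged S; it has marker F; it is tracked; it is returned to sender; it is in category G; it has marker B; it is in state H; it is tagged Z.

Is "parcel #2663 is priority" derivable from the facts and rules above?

No

Forward chaining from the given facts derives: is in state K, is hazmat, is tagged Y, is in state T1, meets criterion E, is in category D1, satisfies condition M, meets criterion J, is tagged L, is tagged A, is fragile, meets criterion N, satisfies condition P1, is insured, carries flag X, requires refrigeration.
No rule has "it is priority" as its conclusion, and it is not among the given facts.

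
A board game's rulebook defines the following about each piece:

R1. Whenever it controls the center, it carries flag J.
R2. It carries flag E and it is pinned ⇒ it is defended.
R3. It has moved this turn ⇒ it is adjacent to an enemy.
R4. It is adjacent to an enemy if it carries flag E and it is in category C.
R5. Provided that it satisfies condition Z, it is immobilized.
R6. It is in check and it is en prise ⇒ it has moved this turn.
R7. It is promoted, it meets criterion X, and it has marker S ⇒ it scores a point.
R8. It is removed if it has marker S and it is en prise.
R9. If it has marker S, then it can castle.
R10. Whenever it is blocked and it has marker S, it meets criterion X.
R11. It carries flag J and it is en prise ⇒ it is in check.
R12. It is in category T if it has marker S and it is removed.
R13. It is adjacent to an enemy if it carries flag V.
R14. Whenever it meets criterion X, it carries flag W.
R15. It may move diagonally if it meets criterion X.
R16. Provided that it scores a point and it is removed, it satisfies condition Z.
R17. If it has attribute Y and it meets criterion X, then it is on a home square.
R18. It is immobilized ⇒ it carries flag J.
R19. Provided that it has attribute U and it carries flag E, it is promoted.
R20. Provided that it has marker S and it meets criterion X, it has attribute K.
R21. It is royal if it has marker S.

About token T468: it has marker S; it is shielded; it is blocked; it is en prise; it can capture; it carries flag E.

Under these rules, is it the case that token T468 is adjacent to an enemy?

Forward chaining from the given facts derives: is removed, can castle, meets criterion X, is in category T, carries flag W, may move diagonally, has attribute K, is royal.
Rules concluding "it is adjacent to an enemy": R3 needs "it has moved this turn"; R4 needs "it is in category C"; R13 needs "it carries flag V" — none of these are established.

No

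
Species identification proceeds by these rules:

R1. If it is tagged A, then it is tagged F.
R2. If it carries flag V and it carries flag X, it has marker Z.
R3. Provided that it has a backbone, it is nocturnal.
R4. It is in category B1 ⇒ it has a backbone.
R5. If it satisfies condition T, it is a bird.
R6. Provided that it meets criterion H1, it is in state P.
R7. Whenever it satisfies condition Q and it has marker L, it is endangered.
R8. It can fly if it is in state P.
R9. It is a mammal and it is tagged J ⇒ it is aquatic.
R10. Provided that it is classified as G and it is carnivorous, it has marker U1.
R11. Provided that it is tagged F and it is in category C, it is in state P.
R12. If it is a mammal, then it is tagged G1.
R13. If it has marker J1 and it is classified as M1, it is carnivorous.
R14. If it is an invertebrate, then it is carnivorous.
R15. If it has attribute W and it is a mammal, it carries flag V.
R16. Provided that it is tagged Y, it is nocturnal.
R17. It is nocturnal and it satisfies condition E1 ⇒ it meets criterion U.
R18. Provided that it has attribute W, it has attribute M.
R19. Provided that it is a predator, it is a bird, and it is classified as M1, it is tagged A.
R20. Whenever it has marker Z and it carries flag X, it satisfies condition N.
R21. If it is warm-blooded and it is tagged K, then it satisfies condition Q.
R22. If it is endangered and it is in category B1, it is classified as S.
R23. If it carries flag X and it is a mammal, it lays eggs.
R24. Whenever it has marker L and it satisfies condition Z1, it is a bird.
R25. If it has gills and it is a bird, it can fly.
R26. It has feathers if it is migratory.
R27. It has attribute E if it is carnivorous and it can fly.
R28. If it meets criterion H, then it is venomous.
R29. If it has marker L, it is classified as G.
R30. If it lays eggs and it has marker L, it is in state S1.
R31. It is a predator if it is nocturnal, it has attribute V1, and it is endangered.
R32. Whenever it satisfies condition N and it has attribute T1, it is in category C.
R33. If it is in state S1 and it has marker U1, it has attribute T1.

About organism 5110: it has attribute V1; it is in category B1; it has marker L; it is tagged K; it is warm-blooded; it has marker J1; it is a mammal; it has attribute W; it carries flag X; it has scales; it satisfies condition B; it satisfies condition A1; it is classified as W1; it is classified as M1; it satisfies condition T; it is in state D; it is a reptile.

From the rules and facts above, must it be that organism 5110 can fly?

Yes

By R4 (it is in category B1): it has a backbone.
By R5 (it satisfies condition T): it is a bird.
By R13 (it has marker J1, it is classified as M1): it is carnivorous.
By R15 (it has attribute W, it is a mammal): it carries flag V.
By R21 (it is warm-blooded, it is tagged K): it satisfies condition Q.
By R23 (it carries flag X, it is a mammal): it lays eggs.
By R29 (it has marker L): it is classified as G.
By R30 (it lays eggs, it has marker L): it is in state S1.
By R2 (it carries flag V, it carries flag X): it has marker Z.
By R3 (it has a backbone): it is nocturnal.
By R7 (it satisfies condition Q, it has marker L): it is endangered.
By R10 (it is classified as G, it is carnivorous): it has marker U1.
By R20 (it has marker Z, it carries flag X): it satisfies condition N.
By R31 (it is nocturnal, it has attribute V1, it is endangered): it is a predator.
By R33 (it is in state S1, it has marker U1): it has attribute T1.
By R19 (it is a predator, it is a bird, it is classified as M1): it is tagged A.
By R32 (it satisfies condition N, it has attribute T1): it is in category C.
By R1 (it is tagged A): it is tagged F.
By R11 (it is tagged F, it is in category C): it is in state P.
By R8 (it is in state P): it can fly.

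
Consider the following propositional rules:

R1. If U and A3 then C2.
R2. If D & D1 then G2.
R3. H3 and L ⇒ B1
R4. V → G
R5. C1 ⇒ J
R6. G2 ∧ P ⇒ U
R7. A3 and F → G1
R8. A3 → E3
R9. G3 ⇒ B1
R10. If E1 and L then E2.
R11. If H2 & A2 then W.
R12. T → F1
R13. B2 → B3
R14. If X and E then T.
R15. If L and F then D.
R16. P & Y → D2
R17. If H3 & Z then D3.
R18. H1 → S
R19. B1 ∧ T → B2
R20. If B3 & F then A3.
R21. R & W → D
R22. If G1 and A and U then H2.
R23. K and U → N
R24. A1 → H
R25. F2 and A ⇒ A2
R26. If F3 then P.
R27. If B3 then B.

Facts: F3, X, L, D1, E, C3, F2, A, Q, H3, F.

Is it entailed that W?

Yes

B1  (by R3: H3, L)
T  (by R14: X, E)
D  (by R15: L, F)
B2  (by R19: B1, T)
A2  (by R25: F2, A)
P  (by R26: F3)
G2  (by R2: D, D1)
U  (by R6: G2, P)
B3  (by R13: B2)
A3  (by R20: B3, F)
G1  (by R7: A3, F)
H2  (by R22: G1, A, U)
W  (by R11: H2, A2)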